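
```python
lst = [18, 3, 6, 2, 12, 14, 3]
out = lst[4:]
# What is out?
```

lst has length 7. The slice lst[4:] selects indices [4, 5, 6] (4->12, 5->14, 6->3), giving [12, 14, 3].

[12, 14, 3]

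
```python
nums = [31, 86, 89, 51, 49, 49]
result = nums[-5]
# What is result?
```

nums has length 6. Negative index -5 maps to positive index 6 + (-5) = 1. nums[1] = 86.

86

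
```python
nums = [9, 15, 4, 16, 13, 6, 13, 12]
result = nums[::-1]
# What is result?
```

nums has length 8. The slice nums[::-1] selects indices [7, 6, 5, 4, 3, 2, 1, 0] (7->12, 6->13, 5->6, 4->13, 3->16, 2->4, 1->15, 0->9), giving [12, 13, 6, 13, 16, 4, 15, 9].

[12, 13, 6, 13, 16, 4, 15, 9]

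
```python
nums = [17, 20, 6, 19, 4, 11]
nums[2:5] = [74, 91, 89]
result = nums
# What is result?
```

nums starts as [17, 20, 6, 19, 4, 11] (length 6). The slice nums[2:5] covers indices [2, 3, 4] with values [6, 19, 4]. Replacing that slice with [74, 91, 89] (same length) produces [17, 20, 74, 91, 89, 11].

[17, 20, 74, 91, 89, 11]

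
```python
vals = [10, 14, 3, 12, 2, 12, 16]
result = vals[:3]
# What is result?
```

vals has length 7. The slice vals[:3] selects indices [0, 1, 2] (0->10, 1->14, 2->3), giving [10, 14, 3].

[10, 14, 3]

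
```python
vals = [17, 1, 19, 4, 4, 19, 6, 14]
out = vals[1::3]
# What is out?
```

vals has length 8. The slice vals[1::3] selects indices [1, 4, 7] (1->1, 4->4, 7->14), giving [1, 4, 14].

[1, 4, 14]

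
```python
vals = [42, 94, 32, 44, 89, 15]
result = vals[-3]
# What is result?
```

vals has length 6. Negative index -3 maps to positive index 6 + (-3) = 3. vals[3] = 44.

44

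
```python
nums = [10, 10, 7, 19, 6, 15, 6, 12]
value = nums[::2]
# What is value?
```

nums has length 8. The slice nums[::2] selects indices [0, 2, 4, 6] (0->10, 2->7, 4->6, 6->6), giving [10, 7, 6, 6].

[10, 7, 6, 6]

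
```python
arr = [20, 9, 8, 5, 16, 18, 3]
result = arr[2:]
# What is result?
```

arr has length 7. The slice arr[2:] selects indices [2, 3, 4, 5, 6] (2->8, 3->5, 4->16, 5->18, 6->3), giving [8, 5, 16, 18, 3].

[8, 5, 16, 18, 3]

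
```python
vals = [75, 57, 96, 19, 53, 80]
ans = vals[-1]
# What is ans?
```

vals has length 6. Negative index -1 maps to positive index 6 + (-1) = 5. vals[5] = 80.

80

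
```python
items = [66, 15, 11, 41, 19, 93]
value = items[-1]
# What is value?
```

items has length 6. Negative index -1 maps to positive index 6 + (-1) = 5. items[5] = 93.

93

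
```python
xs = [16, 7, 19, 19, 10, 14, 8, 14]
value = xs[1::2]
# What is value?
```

xs has length 8. The slice xs[1::2] selects indices [1, 3, 5, 7] (1->7, 3->19, 5->14, 7->14), giving [7, 19, 14, 14].

[7, 19, 14, 14]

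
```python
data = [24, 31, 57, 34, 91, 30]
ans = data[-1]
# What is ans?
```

data has length 6. Negative index -1 maps to positive index 6 + (-1) = 5. data[5] = 30.

30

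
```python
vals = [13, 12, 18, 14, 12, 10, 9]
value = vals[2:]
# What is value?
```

vals has length 7. The slice vals[2:] selects indices [2, 3, 4, 5, 6] (2->18, 3->14, 4->12, 5->10, 6->9), giving [18, 14, 12, 10, 9].

[18, 14, 12, 10, 9]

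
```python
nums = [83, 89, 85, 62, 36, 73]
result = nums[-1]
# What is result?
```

nums has length 6. Negative index -1 maps to positive index 6 + (-1) = 5. nums[5] = 73.

73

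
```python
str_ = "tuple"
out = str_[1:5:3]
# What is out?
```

str_ has length 5. The slice str_[1:5:3] selects indices [1, 4] (1->'u', 4->'e'), giving 'ue'.

'ue'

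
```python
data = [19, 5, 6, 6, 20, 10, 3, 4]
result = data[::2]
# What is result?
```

data has length 8. The slice data[::2] selects indices [0, 2, 4, 6] (0->19, 2->6, 4->20, 6->3), giving [19, 6, 20, 3].

[19, 6, 20, 3]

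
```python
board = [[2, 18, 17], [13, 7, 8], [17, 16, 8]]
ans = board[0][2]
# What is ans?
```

board[0] = [2, 18, 17]. Taking column 2 of that row yields 17.

17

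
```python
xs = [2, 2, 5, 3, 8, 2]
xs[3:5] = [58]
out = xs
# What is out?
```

xs starts as [2, 2, 5, 3, 8, 2] (length 6). The slice xs[3:5] covers indices [3, 4] with values [3, 8]. Replacing that slice with [58] (different length) produces [2, 2, 5, 58, 2].

[2, 2, 5, 58, 2]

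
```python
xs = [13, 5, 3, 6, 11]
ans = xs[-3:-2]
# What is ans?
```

xs has length 5. The slice xs[-3:-2] selects indices [2] (2->3), giving [3].

[3]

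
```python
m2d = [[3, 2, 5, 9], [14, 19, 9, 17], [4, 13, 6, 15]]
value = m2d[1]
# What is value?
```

m2d has 3 rows. Row 1 is [14, 19, 9, 17].

[14, 19, 9, 17]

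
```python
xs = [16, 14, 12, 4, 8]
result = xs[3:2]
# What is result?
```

xs has length 5. The slice xs[3:2] resolves to an empty index range, so the result is [].

[]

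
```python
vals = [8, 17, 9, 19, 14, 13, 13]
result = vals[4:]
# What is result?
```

vals has length 7. The slice vals[4:] selects indices [4, 5, 6] (4->14, 5->13, 6->13), giving [14, 13, 13].

[14, 13, 13]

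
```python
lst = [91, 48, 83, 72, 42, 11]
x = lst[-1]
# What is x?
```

lst has length 6. Negative index -1 maps to positive index 6 + (-1) = 5. lst[5] = 11.

11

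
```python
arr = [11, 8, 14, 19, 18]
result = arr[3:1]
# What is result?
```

arr has length 5. The slice arr[3:1] resolves to an empty index range, so the result is [].

[]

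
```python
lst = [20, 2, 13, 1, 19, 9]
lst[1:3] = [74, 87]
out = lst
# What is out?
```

lst starts as [20, 2, 13, 1, 19, 9] (length 6). The slice lst[1:3] covers indices [1, 2] with values [2, 13]. Replacing that slice with [74, 87] (same length) produces [20, 74, 87, 1, 19, 9].

[20, 74, 87, 1, 19, 9]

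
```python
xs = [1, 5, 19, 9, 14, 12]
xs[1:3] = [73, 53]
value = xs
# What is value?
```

xs starts as [1, 5, 19, 9, 14, 12] (length 6). The slice xs[1:3] covers indices [1, 2] with values [5, 19]. Replacing that slice with [73, 53] (same length) produces [1, 73, 53, 9, 14, 12].

[1, 73, 53, 9, 14, 12]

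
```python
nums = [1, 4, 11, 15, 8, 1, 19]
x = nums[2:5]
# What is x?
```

nums has length 7. The slice nums[2:5] selects indices [2, 3, 4] (2->11, 3->15, 4->8), giving [11, 15, 8].

[11, 15, 8]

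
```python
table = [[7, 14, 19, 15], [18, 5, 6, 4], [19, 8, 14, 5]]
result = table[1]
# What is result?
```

table has 3 rows. Row 1 is [18, 5, 6, 4].

[18, 5, 6, 4]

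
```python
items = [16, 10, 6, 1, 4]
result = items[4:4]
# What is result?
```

items has length 5. The slice items[4:4] resolves to an empty index range, so the result is [].

[]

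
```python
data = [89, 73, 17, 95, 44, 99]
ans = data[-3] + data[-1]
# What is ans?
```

data has length 6. Negative index -3 maps to positive index 6 + (-3) = 3. data[3] = 95.
data has length 6. Negative index -1 maps to positive index 6 + (-1) = 5. data[5] = 99.
Sum: 95 + 99 = 194.

194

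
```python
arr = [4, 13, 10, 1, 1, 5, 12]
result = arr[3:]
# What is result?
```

arr has length 7. The slice arr[3:] selects indices [3, 4, 5, 6] (3->1, 4->1, 5->5, 6->12), giving [1, 1, 5, 12].

[1, 1, 5, 12]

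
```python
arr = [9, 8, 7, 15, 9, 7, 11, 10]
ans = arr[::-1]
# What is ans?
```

arr has length 8. The slice arr[::-1] selects indices [7, 6, 5, 4, 3, 2, 1, 0] (7->10, 6->11, 5->7, 4->9, 3->15, 2->7, 1->8, 0->9), giving [10, 11, 7, 9, 15, 7, 8, 9].

[10, 11, 7, 9, 15, 7, 8, 9]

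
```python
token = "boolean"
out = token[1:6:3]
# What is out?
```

token has length 7. The slice token[1:6:3] selects indices [1, 4] (1->'o', 4->'e'), giving 'oe'.

'oe'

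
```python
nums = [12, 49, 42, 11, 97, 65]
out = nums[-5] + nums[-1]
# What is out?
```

nums has length 6. Negative index -5 maps to positive index 6 + (-5) = 1. nums[1] = 49.
nums has length 6. Negative index -1 maps to positive index 6 + (-1) = 5. nums[5] = 65.
Sum: 49 + 65 = 114.

114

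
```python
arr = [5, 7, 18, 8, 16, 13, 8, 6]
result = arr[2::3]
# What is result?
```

arr has length 8. The slice arr[2::3] selects indices [2, 5] (2->18, 5->13), giving [18, 13].

[18, 13]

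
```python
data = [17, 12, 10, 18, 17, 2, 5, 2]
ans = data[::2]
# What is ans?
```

data has length 8. The slice data[::2] selects indices [0, 2, 4, 6] (0->17, 2->10, 4->17, 6->5), giving [17, 10, 17, 5].

[17, 10, 17, 5]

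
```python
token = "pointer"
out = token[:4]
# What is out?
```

token has length 7. The slice token[:4] selects indices [0, 1, 2, 3] (0->'p', 1->'o', 2->'i', 3->'n'), giving 'poin'.

'poin'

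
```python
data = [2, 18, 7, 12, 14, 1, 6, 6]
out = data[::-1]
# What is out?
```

data has length 8. The slice data[::-1] selects indices [7, 6, 5, 4, 3, 2, 1, 0] (7->6, 6->6, 5->1, 4->14, 3->12, 2->7, 1->18, 0->2), giving [6, 6, 1, 14, 12, 7, 18, 2].

[6, 6, 1, 14, 12, 7, 18, 2]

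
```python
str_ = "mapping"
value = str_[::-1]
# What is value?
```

str_ has length 7. The slice str_[::-1] selects indices [6, 5, 4, 3, 2, 1, 0] (6->'g', 5->'n', 4->'i', 3->'p', 2->'p', 1->'a', 0->'m'), giving 'gnippam'.

'gnippam'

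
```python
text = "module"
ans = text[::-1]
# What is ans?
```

text has length 6. The slice text[::-1] selects indices [5, 4, 3, 2, 1, 0] (5->'e', 4->'l', 3->'u', 2->'d', 1->'o', 0->'m'), giving 'eludom'.

'eludom'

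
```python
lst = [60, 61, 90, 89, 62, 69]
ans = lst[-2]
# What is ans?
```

lst has length 6. Negative index -2 maps to positive index 6 + (-2) = 4. lst[4] = 62.

62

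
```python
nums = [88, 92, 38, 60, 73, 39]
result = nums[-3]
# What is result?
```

nums has length 6. Negative index -3 maps to positive index 6 + (-3) = 3. nums[3] = 60.

60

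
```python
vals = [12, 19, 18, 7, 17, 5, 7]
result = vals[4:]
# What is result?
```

vals has length 7. The slice vals[4:] selects indices [4, 5, 6] (4->17, 5->5, 6->7), giving [17, 5, 7].

[17, 5, 7]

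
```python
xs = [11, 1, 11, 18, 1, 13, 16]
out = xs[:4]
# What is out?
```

xs has length 7. The slice xs[:4] selects indices [0, 1, 2, 3] (0->11, 1->1, 2->11, 3->18), giving [11, 1, 11, 18].

[11, 1, 11, 18]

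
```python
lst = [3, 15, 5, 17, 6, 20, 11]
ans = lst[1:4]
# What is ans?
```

lst has length 7. The slice lst[1:4] selects indices [1, 2, 3] (1->15, 2->5, 3->17), giving [15, 5, 17].

[15, 5, 17]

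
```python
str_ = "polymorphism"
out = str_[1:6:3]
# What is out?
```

str_ has length 12. The slice str_[1:6:3] selects indices [1, 4] (1->'o', 4->'m'), giving 'om'.

'om'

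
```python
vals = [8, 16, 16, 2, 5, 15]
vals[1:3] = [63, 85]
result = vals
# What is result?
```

vals starts as [8, 16, 16, 2, 5, 15] (length 6). The slice vals[1:3] covers indices [1, 2] with values [16, 16]. Replacing that slice with [63, 85] (same length) produces [8, 63, 85, 2, 5, 15].

[8, 63, 85, 2, 5, 15]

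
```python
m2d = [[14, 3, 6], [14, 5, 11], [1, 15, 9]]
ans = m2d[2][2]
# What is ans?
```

m2d[2] = [1, 15, 9]. Taking column 2 of that row yields 9.

9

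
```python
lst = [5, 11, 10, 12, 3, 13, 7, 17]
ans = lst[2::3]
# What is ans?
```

lst has length 8. The slice lst[2::3] selects indices [2, 5] (2->10, 5->13), giving [10, 13].

[10, 13]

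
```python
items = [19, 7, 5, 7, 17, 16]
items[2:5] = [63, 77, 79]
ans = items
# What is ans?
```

items starts as [19, 7, 5, 7, 17, 16] (length 6). The slice items[2:5] covers indices [2, 3, 4] with values [5, 7, 17]. Replacing that slice with [63, 77, 79] (same length) produces [19, 7, 63, 77, 79, 16].

[19, 7, 63, 77, 79, 16]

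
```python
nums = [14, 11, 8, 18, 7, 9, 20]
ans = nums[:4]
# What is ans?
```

nums has length 7. The slice nums[:4] selects indices [0, 1, 2, 3] (0->14, 1->11, 2->8, 3->18), giving [14, 11, 8, 18].

[14, 11, 8, 18]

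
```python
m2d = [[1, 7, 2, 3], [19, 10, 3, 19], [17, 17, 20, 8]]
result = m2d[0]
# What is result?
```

m2d has 3 rows. Row 0 is [1, 7, 2, 3].

[1, 7, 2, 3]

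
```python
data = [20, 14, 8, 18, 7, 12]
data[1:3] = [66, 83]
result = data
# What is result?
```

data starts as [20, 14, 8, 18, 7, 12] (length 6). The slice data[1:3] covers indices [1, 2] with values [14, 8]. Replacing that slice with [66, 83] (same length) produces [20, 66, 83, 18, 7, 12].

[20, 66, 83, 18, 7, 12]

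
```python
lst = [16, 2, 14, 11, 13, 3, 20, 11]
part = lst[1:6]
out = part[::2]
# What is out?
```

lst has length 8. The slice lst[1:6] selects indices [1, 2, 3, 4, 5] (1->2, 2->14, 3->11, 4->13, 5->3), giving [2, 14, 11, 13, 3]. So part = [2, 14, 11, 13, 3]. part has length 5. The slice part[::2] selects indices [0, 2, 4] (0->2, 2->11, 4->3), giving [2, 11, 3].

[2, 11, 3]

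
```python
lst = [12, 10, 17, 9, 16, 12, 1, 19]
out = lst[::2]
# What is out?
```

lst has length 8. The slice lst[::2] selects indices [0, 2, 4, 6] (0->12, 2->17, 4->16, 6->1), giving [12, 17, 16, 1].

[12, 17, 16, 1]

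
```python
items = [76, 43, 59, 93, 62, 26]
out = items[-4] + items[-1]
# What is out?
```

items has length 6. Negative index -4 maps to positive index 6 + (-4) = 2. items[2] = 59.
items has length 6. Negative index -1 maps to positive index 6 + (-1) = 5. items[5] = 26.
Sum: 59 + 26 = 85.

85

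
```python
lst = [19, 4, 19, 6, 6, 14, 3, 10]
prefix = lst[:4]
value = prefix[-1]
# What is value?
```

lst has length 8. The slice lst[:4] selects indices [0, 1, 2, 3] (0->19, 1->4, 2->19, 3->6), giving [19, 4, 19, 6]. So prefix = [19, 4, 19, 6]. Then prefix[-1] = 6.

6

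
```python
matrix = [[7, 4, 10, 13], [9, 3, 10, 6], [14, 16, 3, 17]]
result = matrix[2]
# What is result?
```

matrix has 3 rows. Row 2 is [14, 16, 3, 17].

[14, 16, 3, 17]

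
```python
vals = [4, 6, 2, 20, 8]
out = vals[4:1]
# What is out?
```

vals has length 5. The slice vals[4:1] resolves to an empty index range, so the result is [].

[]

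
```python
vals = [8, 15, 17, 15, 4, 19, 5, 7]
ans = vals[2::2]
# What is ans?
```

vals has length 8. The slice vals[2::2] selects indices [2, 4, 6] (2->17, 4->4, 6->5), giving [17, 4, 5].

[17, 4, 5]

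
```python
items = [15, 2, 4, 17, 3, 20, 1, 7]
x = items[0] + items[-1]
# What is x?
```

items has length 8. items[0] = 15.
items has length 8. Negative index -1 maps to positive index 8 + (-1) = 7. items[7] = 7.
Sum: 15 + 7 = 22.

22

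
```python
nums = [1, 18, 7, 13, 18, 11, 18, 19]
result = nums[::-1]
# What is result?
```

nums has length 8. The slice nums[::-1] selects indices [7, 6, 5, 4, 3, 2, 1, 0] (7->19, 6->18, 5->11, 4->18, 3->13, 2->7, 1->18, 0->1), giving [19, 18, 11, 18, 13, 7, 18, 1].

[19, 18, 11, 18, 13, 7, 18, 1]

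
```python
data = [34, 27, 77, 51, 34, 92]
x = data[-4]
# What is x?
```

data has length 6. Negative index -4 maps to positive index 6 + (-4) = 2. data[2] = 77.

77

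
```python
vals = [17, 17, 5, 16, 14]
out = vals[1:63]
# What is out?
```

vals has length 5. The slice vals[1:63] selects indices [1, 2, 3, 4] (1->17, 2->5, 3->16, 4->14), giving [17, 5, 16, 14].

[17, 5, 16, 14]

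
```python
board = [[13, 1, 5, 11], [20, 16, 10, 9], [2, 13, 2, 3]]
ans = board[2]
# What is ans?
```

board has 3 rows. Row 2 is [2, 13, 2, 3].

[2, 13, 2, 3]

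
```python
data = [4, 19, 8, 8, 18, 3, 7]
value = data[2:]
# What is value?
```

data has length 7. The slice data[2:] selects indices [2, 3, 4, 5, 6] (2->8, 3->8, 4->18, 5->3, 6->7), giving [8, 8, 18, 3, 7].

[8, 8, 18, 3, 7]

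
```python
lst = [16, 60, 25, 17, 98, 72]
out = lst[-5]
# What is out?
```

lst has length 6. Negative index -5 maps to positive index 6 + (-5) = 1. lst[1] = 60.

60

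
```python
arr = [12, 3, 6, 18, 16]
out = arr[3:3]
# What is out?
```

arr has length 5. The slice arr[3:3] resolves to an empty index range, so the result is [].

[]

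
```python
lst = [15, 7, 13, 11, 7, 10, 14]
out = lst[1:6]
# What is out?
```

lst has length 7. The slice lst[1:6] selects indices [1, 2, 3, 4, 5] (1->7, 2->13, 3->11, 4->7, 5->10), giving [7, 13, 11, 7, 10].

[7, 13, 11, 7, 10]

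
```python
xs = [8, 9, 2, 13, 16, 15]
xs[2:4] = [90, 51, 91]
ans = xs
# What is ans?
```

xs starts as [8, 9, 2, 13, 16, 15] (length 6). The slice xs[2:4] covers indices [2, 3] with values [2, 13]. Replacing that slice with [90, 51, 91] (different length) produces [8, 9, 90, 51, 91, 16, 15].

[8, 9, 90, 51, 91, 16, 15]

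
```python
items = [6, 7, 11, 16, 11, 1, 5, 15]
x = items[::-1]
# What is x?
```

items has length 8. The slice items[::-1] selects indices [7, 6, 5, 4, 3, 2, 1, 0] (7->15, 6->5, 5->1, 4->11, 3->16, 2->11, 1->7, 0->6), giving [15, 5, 1, 11, 16, 11, 7, 6].

[15, 5, 1, 11, 16, 11, 7, 6]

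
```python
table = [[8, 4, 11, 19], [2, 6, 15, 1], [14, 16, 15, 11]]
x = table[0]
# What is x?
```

table has 3 rows. Row 0 is [8, 4, 11, 19].

[8, 4, 11, 19]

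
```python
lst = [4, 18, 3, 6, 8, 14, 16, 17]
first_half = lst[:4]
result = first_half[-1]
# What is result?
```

lst has length 8. The slice lst[:4] selects indices [0, 1, 2, 3] (0->4, 1->18, 2->3, 3->6), giving [4, 18, 3, 6]. So first_half = [4, 18, 3, 6]. Then first_half[-1] = 6.

6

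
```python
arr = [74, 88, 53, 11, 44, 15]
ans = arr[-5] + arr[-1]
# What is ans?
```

arr has length 6. Negative index -5 maps to positive index 6 + (-5) = 1. arr[1] = 88.
arr has length 6. Negative index -1 maps to positive index 6 + (-1) = 5. arr[5] = 15.
Sum: 88 + 15 = 103.

103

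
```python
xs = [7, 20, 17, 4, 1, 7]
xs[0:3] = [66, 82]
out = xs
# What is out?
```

xs starts as [7, 20, 17, 4, 1, 7] (length 6). The slice xs[0:3] covers indices [0, 1, 2] with values [7, 20, 17]. Replacing that slice with [66, 82] (different length) produces [66, 82, 4, 1, 7].

[66, 82, 4, 1, 7]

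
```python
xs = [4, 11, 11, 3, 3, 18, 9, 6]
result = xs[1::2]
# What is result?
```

xs has length 8. The slice xs[1::2] selects indices [1, 3, 5, 7] (1->11, 3->3, 5->18, 7->6), giving [11, 3, 18, 6].

[11, 3, 18, 6]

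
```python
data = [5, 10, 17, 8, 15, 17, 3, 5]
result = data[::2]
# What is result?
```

data has length 8. The slice data[::2] selects indices [0, 2, 4, 6] (0->5, 2->17, 4->15, 6->3), giving [5, 17, 15, 3].

[5, 17, 15, 3]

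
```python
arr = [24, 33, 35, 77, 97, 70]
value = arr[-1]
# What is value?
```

arr has length 6. Negative index -1 maps to positive index 6 + (-1) = 5. arr[5] = 70.

70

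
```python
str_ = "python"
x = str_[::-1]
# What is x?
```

str_ has length 6. The slice str_[::-1] selects indices [5, 4, 3, 2, 1, 0] (5->'n', 4->'o', 3->'h', 2->'t', 1->'y', 0->'p'), giving 'nohtyp'.

'nohtyp'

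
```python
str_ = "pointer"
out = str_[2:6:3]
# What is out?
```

str_ has length 7. The slice str_[2:6:3] selects indices [2, 5] (2->'i', 5->'e'), giving 'ie'.

'ie'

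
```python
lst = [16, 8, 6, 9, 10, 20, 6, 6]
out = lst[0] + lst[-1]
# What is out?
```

lst has length 8. lst[0] = 16.
lst has length 8. Negative index -1 maps to positive index 8 + (-1) = 7. lst[7] = 6.
Sum: 16 + 6 = 22.

22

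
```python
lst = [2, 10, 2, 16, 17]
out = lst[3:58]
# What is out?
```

lst has length 5. The slice lst[3:58] selects indices [3, 4] (3->16, 4->17), giving [16, 17].

[16, 17]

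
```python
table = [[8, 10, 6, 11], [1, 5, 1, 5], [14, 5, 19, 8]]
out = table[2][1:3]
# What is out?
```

table[2] = [14, 5, 19, 8]. table[2] has length 4. The slice table[2][1:3] selects indices [1, 2] (1->5, 2->19), giving [5, 19].

[5, 19]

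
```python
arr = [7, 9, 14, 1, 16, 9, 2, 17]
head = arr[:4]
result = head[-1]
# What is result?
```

arr has length 8. The slice arr[:4] selects indices [0, 1, 2, 3] (0->7, 1->9, 2->14, 3->1), giving [7, 9, 14, 1]. So head = [7, 9, 14, 1]. Then head[-1] = 1.

1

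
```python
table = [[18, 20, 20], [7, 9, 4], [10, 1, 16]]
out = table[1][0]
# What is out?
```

table[1] = [7, 9, 4]. Taking column 0 of that row yields 7.

7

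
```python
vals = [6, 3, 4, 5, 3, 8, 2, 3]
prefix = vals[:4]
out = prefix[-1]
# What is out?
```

vals has length 8. The slice vals[:4] selects indices [0, 1, 2, 3] (0->6, 1->3, 2->4, 3->5), giving [6, 3, 4, 5]. So prefix = [6, 3, 4, 5]. Then prefix[-1] = 5.

5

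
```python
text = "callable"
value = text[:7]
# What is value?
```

text has length 8. The slice text[:7] selects indices [0, 1, 2, 3, 4, 5, 6] (0->'c', 1->'a', 2->'l', 3->'l', 4->'a', 5->'b', 6->'l'), giving 'callabl'.

'callabl'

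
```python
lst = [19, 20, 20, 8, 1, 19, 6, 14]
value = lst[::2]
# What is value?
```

lst has length 8. The slice lst[::2] selects indices [0, 2, 4, 6] (0->19, 2->20, 4->1, 6->6), giving [19, 20, 1, 6].

[19, 20, 1, 6]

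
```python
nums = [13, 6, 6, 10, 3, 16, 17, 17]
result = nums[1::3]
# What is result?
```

nums has length 8. The slice nums[1::3] selects indices [1, 4, 7] (1->6, 4->3, 7->17), giving [6, 3, 17].

[6, 3, 17]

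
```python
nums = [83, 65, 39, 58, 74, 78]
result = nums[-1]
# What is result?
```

nums has length 6. Negative index -1 maps to positive index 6 + (-1) = 5. nums[5] = 78.

78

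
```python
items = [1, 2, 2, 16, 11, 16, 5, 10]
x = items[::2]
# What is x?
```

items has length 8. The slice items[::2] selects indices [0, 2, 4, 6] (0->1, 2->2, 4->11, 6->5), giving [1, 2, 11, 5].

[1, 2, 11, 5]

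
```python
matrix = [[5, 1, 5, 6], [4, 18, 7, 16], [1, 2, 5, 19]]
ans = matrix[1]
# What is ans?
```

matrix has 3 rows. Row 1 is [4, 18, 7, 16].

[4, 18, 7, 16]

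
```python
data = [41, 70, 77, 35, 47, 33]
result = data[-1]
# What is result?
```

data has length 6. Negative index -1 maps to positive index 6 + (-1) = 5. data[5] = 33.

33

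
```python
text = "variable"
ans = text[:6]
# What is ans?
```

text has length 8. The slice text[:6] selects indices [0, 1, 2, 3, 4, 5] (0->'v', 1->'a', 2->'r', 3->'i', 4->'a', 5->'b'), giving 'variab'.

'variab'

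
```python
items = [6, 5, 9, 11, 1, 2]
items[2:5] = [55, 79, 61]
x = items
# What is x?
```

items starts as [6, 5, 9, 11, 1, 2] (length 6). The slice items[2:5] covers indices [2, 3, 4] with values [9, 11, 1]. Replacing that slice with [55, 79, 61] (same length) produces [6, 5, 55, 79, 61, 2].

[6, 5, 55, 79, 61, 2]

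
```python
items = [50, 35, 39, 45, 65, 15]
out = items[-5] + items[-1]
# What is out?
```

items has length 6. Negative index -5 maps to positive index 6 + (-5) = 1. items[1] = 35.
items has length 6. Negative index -1 maps to positive index 6 + (-1) = 5. items[5] = 15.
Sum: 35 + 15 = 50.

50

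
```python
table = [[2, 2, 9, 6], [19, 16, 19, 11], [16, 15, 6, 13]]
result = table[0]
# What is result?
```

table has 3 rows. Row 0 is [2, 2, 9, 6].

[2, 2, 9, 6]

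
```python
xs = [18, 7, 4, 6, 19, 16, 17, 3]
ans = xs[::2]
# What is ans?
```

xs has length 8. The slice xs[::2] selects indices [0, 2, 4, 6] (0->18, 2->4, 4->19, 6->17), giving [18, 4, 19, 17].

[18, 4, 19, 17]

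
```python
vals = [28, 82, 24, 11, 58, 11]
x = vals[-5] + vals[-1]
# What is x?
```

vals has length 6. Negative index -5 maps to positive index 6 + (-5) = 1. vals[1] = 82.
vals has length 6. Negative index -1 maps to positive index 6 + (-1) = 5. vals[5] = 11.
Sum: 82 + 11 = 93.

93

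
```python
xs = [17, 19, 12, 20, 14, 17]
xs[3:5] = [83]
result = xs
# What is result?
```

xs starts as [17, 19, 12, 20, 14, 17] (length 6). The slice xs[3:5] covers indices [3, 4] with values [20, 14]. Replacing that slice with [83] (different length) produces [17, 19, 12, 83, 17].

[17, 19, 12, 83, 17]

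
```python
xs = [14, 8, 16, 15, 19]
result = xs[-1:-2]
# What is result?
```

xs has length 5. The slice xs[-1:-2] resolves to an empty index range, so the result is [].

[]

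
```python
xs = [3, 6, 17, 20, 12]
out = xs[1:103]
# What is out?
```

xs has length 5. The slice xs[1:103] selects indices [1, 2, 3, 4] (1->6, 2->17, 3->20, 4->12), giving [6, 17, 20, 12].

[6, 17, 20, 12]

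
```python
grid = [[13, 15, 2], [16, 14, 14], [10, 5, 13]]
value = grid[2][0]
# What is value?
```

grid[2] = [10, 5, 13]. Taking column 0 of that row yields 10.

10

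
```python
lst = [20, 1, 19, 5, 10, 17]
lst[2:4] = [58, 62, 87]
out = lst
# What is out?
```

lst starts as [20, 1, 19, 5, 10, 17] (length 6). The slice lst[2:4] covers indices [2, 3] with values [19, 5]. Replacing that slice with [58, 62, 87] (different length) produces [20, 1, 58, 62, 87, 10, 17].

[20, 1, 58, 62, 87, 10, 17]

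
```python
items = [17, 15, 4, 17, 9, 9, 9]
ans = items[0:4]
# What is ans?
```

items has length 7. The slice items[0:4] selects indices [0, 1, 2, 3] (0->17, 1->15, 2->4, 3->17), giving [17, 15, 4, 17].

[17, 15, 4, 17]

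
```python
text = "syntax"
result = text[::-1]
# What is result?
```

text has length 6. The slice text[::-1] selects indices [5, 4, 3, 2, 1, 0] (5->'x', 4->'a', 3->'t', 2->'n', 1->'y', 0->'s'), giving 'xatnys'.

'xatnys'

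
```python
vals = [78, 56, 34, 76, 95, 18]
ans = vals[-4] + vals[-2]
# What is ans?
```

vals has length 6. Negative index -4 maps to positive index 6 + (-4) = 2. vals[2] = 34.
vals has length 6. Negative index -2 maps to positive index 6 + (-2) = 4. vals[4] = 95.
Sum: 34 + 95 = 129.

129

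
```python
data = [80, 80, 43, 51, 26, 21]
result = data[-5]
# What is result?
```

data has length 6. Negative index -5 maps to positive index 6 + (-5) = 1. data[1] = 80.

80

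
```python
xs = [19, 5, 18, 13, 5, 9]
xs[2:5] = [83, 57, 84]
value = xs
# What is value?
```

xs starts as [19, 5, 18, 13, 5, 9] (length 6). The slice xs[2:5] covers indices [2, 3, 4] with values [18, 13, 5]. Replacing that slice with [83, 57, 84] (same length) produces [19, 5, 83, 57, 84, 9].

[19, 5, 83, 57, 84, 9]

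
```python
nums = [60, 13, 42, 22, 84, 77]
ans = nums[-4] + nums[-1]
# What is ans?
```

nums has length 6. Negative index -4 maps to positive index 6 + (-4) = 2. nums[2] = 42.
nums has length 6. Negative index -1 maps to positive index 6 + (-1) = 5. nums[5] = 77.
Sum: 42 + 77 = 119.

119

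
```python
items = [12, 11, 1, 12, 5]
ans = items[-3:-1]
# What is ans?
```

items has length 5. The slice items[-3:-1] selects indices [2, 3] (2->1, 3->12), giving [1, 12].

[1, 12]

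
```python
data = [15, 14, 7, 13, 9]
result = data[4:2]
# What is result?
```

data has length 5. The slice data[4:2] resolves to an empty index range, so the result is [].

[]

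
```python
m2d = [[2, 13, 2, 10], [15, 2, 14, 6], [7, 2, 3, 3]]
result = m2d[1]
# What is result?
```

m2d has 3 rows. Row 1 is [15, 2, 14, 6].

[15, 2, 14, 6]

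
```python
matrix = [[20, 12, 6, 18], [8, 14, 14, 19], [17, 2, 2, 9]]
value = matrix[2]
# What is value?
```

matrix has 3 rows. Row 2 is [17, 2, 2, 9].

[17, 2, 2, 9]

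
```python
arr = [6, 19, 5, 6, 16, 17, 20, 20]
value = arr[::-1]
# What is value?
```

arr has length 8. The slice arr[::-1] selects indices [7, 6, 5, 4, 3, 2, 1, 0] (7->20, 6->20, 5->17, 4->16, 3->6, 2->5, 1->19, 0->6), giving [20, 20, 17, 16, 6, 5, 19, 6].

[20, 20, 17, 16, 6, 5, 19, 6]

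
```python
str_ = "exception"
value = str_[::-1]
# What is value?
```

str_ has length 9. The slice str_[::-1] selects indices [8, 7, 6, 5, 4, 3, 2, 1, 0] (8->'n', 7->'o', 6->'i', 5->'t', 4->'p', 3->'e', 2->'c', 1->'x', 0->'e'), giving 'noitpecxe'.

'noitpecxe'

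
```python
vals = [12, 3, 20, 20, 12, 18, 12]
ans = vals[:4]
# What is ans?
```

vals has length 7. The slice vals[:4] selects indices [0, 1, 2, 3] (0->12, 1->3, 2->20, 3->20), giving [12, 3, 20, 20].

[12, 3, 20, 20]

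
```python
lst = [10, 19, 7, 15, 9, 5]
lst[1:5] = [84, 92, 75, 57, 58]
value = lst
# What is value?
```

lst starts as [10, 19, 7, 15, 9, 5] (length 6). The slice lst[1:5] covers indices [1, 2, 3, 4] with values [19, 7, 15, 9]. Replacing that slice with [84, 92, 75, 57, 58] (different length) produces [10, 84, 92, 75, 57, 58, 5].

[10, 84, 92, 75, 57, 58, 5]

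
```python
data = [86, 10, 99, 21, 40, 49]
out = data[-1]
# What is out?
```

data has length 6. Negative index -1 maps to positive index 6 + (-1) = 5. data[5] = 49.

49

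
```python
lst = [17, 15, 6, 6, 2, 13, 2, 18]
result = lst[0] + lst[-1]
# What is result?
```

lst has length 8. lst[0] = 17.
lst has length 8. Negative index -1 maps to positive index 8 + (-1) = 7. lst[7] = 18.
Sum: 17 + 18 = 35.

35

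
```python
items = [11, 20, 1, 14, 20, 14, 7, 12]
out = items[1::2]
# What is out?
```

items has length 8. The slice items[1::2] selects indices [1, 3, 5, 7] (1->20, 3->14, 5->14, 7->12), giving [20, 14, 14, 12].

[20, 14, 14, 12]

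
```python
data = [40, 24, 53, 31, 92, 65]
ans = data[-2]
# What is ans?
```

data has length 6. Negative index -2 maps to positive index 6 + (-2) = 4. data[4] = 92.

92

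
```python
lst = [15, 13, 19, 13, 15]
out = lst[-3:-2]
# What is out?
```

lst has length 5. The slice lst[-3:-2] selects indices [2] (2->19), giving [19].

[19]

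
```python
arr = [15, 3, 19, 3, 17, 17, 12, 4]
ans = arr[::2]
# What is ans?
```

arr has length 8. The slice arr[::2] selects indices [0, 2, 4, 6] (0->15, 2->19, 4->17, 6->12), giving [15, 19, 17, 12].

[15, 19, 17, 12]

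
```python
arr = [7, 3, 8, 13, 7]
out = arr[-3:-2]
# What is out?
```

arr has length 5. The slice arr[-3:-2] selects indices [2] (2->8), giving [8].

[8]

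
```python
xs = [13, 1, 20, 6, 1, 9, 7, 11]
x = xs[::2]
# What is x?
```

xs has length 8. The slice xs[::2] selects indices [0, 2, 4, 6] (0->13, 2->20, 4->1, 6->7), giving [13, 20, 1, 7].

[13, 20, 1, 7]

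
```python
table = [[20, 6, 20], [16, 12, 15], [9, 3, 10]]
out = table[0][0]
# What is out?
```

table[0] = [20, 6, 20]. Taking column 0 of that row yields 20.

20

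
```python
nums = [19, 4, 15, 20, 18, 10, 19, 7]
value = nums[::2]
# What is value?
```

nums has length 8. The slice nums[::2] selects indices [0, 2, 4, 6] (0->19, 2->15, 4->18, 6->19), giving [19, 15, 18, 19].

[19, 15, 18, 19]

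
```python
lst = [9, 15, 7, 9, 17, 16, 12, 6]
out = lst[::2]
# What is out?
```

lst has length 8. The slice lst[::2] selects indices [0, 2, 4, 6] (0->9, 2->7, 4->17, 6->12), giving [9, 7, 17, 12].

[9, 7, 17, 12]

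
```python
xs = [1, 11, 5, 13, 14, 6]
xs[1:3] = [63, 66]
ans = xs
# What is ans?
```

xs starts as [1, 11, 5, 13, 14, 6] (length 6). The slice xs[1:3] covers indices [1, 2] with values [11, 5]. Replacing that slice with [63, 66] (same length) produces [1, 63, 66, 13, 14, 6].

[1, 63, 66, 13, 14, 6]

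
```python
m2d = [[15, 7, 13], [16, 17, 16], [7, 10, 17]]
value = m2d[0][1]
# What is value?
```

m2d[0] = [15, 7, 13]. Taking column 1 of that row yields 7.

7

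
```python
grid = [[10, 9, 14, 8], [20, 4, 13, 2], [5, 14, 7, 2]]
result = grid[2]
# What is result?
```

grid has 3 rows. Row 2 is [5, 14, 7, 2].

[5, 14, 7, 2]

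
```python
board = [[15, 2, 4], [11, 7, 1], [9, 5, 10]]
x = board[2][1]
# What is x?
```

board[2] = [9, 5, 10]. Taking column 1 of that row yields 5.

5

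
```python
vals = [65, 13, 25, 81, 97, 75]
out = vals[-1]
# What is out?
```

vals has length 6. Negative index -1 maps to positive index 6 + (-1) = 5. vals[5] = 75.

75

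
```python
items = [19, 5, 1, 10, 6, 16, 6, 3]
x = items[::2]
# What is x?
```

items has length 8. The slice items[::2] selects indices [0, 2, 4, 6] (0->19, 2->1, 4->6, 6->6), giving [19, 1, 6, 6].

[19, 1, 6, 6]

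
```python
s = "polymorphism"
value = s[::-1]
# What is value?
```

s has length 12. The slice s[::-1] selects indices [11, 10, 9, 8, 7, 6, 5, 4, 3, 2, 1, 0] (11->'m', 10->'s', 9->'i', 8->'h', 7->'p', 6->'r', 5->'o', 4->'m', 3->'y', 2->'l', 1->'o', 0->'p'), giving 'msihpromylop'.

'msihpromylop'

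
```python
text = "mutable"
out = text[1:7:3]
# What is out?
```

text has length 7. The slice text[1:7:3] selects indices [1, 4] (1->'u', 4->'b'), giving 'ub'.

'ub'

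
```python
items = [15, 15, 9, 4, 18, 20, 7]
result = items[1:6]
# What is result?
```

items has length 7. The slice items[1:6] selects indices [1, 2, 3, 4, 5] (1->15, 2->9, 3->4, 4->18, 5->20), giving [15, 9, 4, 18, 20].

[15, 9, 4, 18, 20]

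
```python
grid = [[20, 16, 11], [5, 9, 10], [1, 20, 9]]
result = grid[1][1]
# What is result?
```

grid[1] = [5, 9, 10]. Taking column 1 of that row yields 9.

9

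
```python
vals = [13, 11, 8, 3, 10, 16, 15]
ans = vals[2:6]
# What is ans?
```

vals has length 7. The slice vals[2:6] selects indices [2, 3, 4, 5] (2->8, 3->3, 4->10, 5->16), giving [8, 3, 10, 16].

[8, 3, 10, 16]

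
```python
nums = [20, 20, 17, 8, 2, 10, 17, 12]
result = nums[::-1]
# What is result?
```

nums has length 8. The slice nums[::-1] selects indices [7, 6, 5, 4, 3, 2, 1, 0] (7->12, 6->17, 5->10, 4->2, 3->8, 2->17, 1->20, 0->20), giving [12, 17, 10, 2, 8, 17, 20, 20].

[12, 17, 10, 2, 8, 17, 20, 20]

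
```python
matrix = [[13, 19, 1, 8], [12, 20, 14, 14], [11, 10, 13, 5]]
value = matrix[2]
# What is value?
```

matrix has 3 rows. Row 2 is [11, 10, 13, 5].

[11, 10, 13, 5]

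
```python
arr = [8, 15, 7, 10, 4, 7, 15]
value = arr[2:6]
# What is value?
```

arr has length 7. The slice arr[2:6] selects indices [2, 3, 4, 5] (2->7, 3->10, 4->4, 5->7), giving [7, 10, 4, 7].

[7, 10, 4, 7]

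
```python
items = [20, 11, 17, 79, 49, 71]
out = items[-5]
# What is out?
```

items has length 6. Negative index -5 maps to positive index 6 + (-5) = 1. items[1] = 11.

11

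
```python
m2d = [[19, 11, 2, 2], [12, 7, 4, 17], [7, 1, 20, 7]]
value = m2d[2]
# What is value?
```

m2d has 3 rows. Row 2 is [7, 1, 20, 7].

[7, 1, 20, 7]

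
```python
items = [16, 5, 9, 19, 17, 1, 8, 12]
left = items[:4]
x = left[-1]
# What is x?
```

items has length 8. The slice items[:4] selects indices [0, 1, 2, 3] (0->16, 1->5, 2->9, 3->19), giving [16, 5, 9, 19]. So left = [16, 5, 9, 19]. Then left[-1] = 19.

19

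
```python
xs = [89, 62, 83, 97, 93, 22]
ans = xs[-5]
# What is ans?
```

xs has length 6. Negative index -5 maps to positive index 6 + (-5) = 1. xs[1] = 62.

62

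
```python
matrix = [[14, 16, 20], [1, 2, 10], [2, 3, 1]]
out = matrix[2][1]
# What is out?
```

matrix[2] = [2, 3, 1]. Taking column 1 of that row yields 3.

3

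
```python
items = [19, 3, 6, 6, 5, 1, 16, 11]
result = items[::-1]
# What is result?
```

items has length 8. The slice items[::-1] selects indices [7, 6, 5, 4, 3, 2, 1, 0] (7->11, 6->16, 5->1, 4->5, 3->6, 2->6, 1->3, 0->19), giving [11, 16, 1, 5, 6, 6, 3, 19].

[11, 16, 1, 5, 6, 6, 3, 19]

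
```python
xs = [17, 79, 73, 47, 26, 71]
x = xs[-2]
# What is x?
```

xs has length 6. Negative index -2 maps to positive index 6 + (-2) = 4. xs[4] = 26.

26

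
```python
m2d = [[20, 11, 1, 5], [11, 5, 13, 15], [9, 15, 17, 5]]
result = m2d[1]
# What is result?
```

m2d has 3 rows. Row 1 is [11, 5, 13, 15].

[11, 5, 13, 15]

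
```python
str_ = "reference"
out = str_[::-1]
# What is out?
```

str_ has length 9. The slice str_[::-1] selects indices [8, 7, 6, 5, 4, 3, 2, 1, 0] (8->'e', 7->'c', 6->'n', 5->'e', 4->'r', 3->'e', 2->'f', 1->'e', 0->'r'), giving 'ecnerefer'.

'ecnerefer'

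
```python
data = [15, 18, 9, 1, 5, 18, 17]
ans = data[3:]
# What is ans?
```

data has length 7. The slice data[3:] selects indices [3, 4, 5, 6] (3->1, 4->5, 5->18, 6->17), giving [1, 5, 18, 17].

[1, 5, 18, 17]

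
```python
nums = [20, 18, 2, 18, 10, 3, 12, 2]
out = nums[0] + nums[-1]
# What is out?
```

nums has length 8. nums[0] = 20.
nums has length 8. Negative index -1 maps to positive index 8 + (-1) = 7. nums[7] = 2.
Sum: 20 + 2 = 22.

22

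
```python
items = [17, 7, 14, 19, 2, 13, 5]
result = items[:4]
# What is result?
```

items has length 7. The slice items[:4] selects indices [0, 1, 2, 3] (0->17, 1->7, 2->14, 3->19), giving [17, 7, 14, 19].

[17, 7, 14, 19]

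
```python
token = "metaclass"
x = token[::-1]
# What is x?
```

token has length 9. The slice token[::-1] selects indices [8, 7, 6, 5, 4, 3, 2, 1, 0] (8->'s', 7->'s', 6->'a', 5->'l', 4->'c', 3->'a', 2->'t', 1->'e', 0->'m'), giving 'ssalcatem'.

'ssalcatem'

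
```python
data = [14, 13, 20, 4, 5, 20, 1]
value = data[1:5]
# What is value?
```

data has length 7. The slice data[1:5] selects indices [1, 2, 3, 4] (1->13, 2->20, 3->4, 4->5), giving [13, 20, 4, 5].

[13, 20, 4, 5]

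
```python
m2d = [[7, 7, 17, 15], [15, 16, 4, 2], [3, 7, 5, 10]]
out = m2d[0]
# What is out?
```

m2d has 3 rows. Row 0 is [7, 7, 17, 15].

[7, 7, 17, 15]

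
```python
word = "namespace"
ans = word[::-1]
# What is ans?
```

word has length 9. The slice word[::-1] selects indices [8, 7, 6, 5, 4, 3, 2, 1, 0] (8->'e', 7->'c', 6->'a', 5->'p', 4->'s', 3->'e', 2->'m', 1->'a', 0->'n'), giving 'ecapseman'.

'ecapseman'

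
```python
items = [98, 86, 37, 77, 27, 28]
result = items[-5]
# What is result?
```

items has length 6. Negative index -5 maps to positive index 6 + (-5) = 1. items[1] = 86.

86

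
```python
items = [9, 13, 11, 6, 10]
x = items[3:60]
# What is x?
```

items has length 5. The slice items[3:60] selects indices [3, 4] (3->6, 4->10), giving [6, 10].

[6, 10]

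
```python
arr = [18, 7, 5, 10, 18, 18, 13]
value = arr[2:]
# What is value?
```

arr has length 7. The slice arr[2:] selects indices [2, 3, 4, 5, 6] (2->5, 3->10, 4->18, 5->18, 6->13), giving [5, 10, 18, 18, 13].

[5, 10, 18, 18, 13]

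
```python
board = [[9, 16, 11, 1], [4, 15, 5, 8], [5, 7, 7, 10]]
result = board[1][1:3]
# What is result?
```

board[1] = [4, 15, 5, 8]. board[1] has length 4. The slice board[1][1:3] selects indices [1, 2] (1->15, 2->5), giving [15, 5].

[15, 5]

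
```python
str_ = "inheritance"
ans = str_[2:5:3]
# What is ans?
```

str_ has length 11. The slice str_[2:5:3] selects indices [2] (2->'h'), giving 'h'.

'h'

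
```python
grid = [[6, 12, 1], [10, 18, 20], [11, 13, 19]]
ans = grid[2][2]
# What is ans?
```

grid[2] = [11, 13, 19]. Taking column 2 of that row yields 19.

19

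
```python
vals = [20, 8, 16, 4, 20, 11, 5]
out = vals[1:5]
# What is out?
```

vals has length 7. The slice vals[1:5] selects indices [1, 2, 3, 4] (1->8, 2->16, 3->4, 4->20), giving [8, 16, 4, 20].

[8, 16, 4, 20]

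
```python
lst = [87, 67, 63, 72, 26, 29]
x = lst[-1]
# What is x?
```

lst has length 6. Negative index -1 maps to positive index 6 + (-1) = 5. lst[5] = 29.

29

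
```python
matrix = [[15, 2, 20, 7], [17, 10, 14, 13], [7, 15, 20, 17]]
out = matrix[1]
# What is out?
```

matrix has 3 rows. Row 1 is [17, 10, 14, 13].

[17, 10, 14, 13]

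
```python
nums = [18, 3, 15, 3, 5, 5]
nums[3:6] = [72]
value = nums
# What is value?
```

nums starts as [18, 3, 15, 3, 5, 5] (length 6). The slice nums[3:6] covers indices [3, 4, 5] with values [3, 5, 5]. Replacing that slice with [72] (different length) produces [18, 3, 15, 72].

[18, 3, 15, 72]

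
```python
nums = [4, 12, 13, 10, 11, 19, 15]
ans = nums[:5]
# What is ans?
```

nums has length 7. The slice nums[:5] selects indices [0, 1, 2, 3, 4] (0->4, 1->12, 2->13, 3->10, 4->11), giving [4, 12, 13, 10, 11].

[4, 12, 13, 10, 11]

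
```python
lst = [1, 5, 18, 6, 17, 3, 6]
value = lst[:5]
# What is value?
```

lst has length 7. The slice lst[:5] selects indices [0, 1, 2, 3, 4] (0->1, 1->5, 2->18, 3->6, 4->17), giving [1, 5, 18, 6, 17].

[1, 5, 18, 6, 17]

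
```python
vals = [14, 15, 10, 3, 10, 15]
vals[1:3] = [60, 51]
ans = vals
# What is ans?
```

vals starts as [14, 15, 10, 3, 10, 15] (length 6). The slice vals[1:3] covers indices [1, 2] with values [15, 10]. Replacing that slice with [60, 51] (same length) produces [14, 60, 51, 3, 10, 15].

[14, 60, 51, 3, 10, 15]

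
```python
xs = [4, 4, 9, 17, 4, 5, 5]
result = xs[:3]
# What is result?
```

xs has length 7. The slice xs[:3] selects indices [0, 1, 2] (0->4, 1->4, 2->9), giving [4, 4, 9].

[4, 4, 9]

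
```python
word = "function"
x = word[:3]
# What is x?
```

word has length 8. The slice word[:3] selects indices [0, 1, 2] (0->'f', 1->'u', 2->'n'), giving 'fun'.

'fun'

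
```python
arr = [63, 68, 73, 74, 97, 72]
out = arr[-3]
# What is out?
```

arr has length 6. Negative index -3 maps to positive index 6 + (-3) = 3. arr[3] = 74.

74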